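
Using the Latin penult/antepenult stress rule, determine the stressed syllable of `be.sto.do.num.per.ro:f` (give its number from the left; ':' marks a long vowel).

Classical Latin: stress the penult if heavy (long vowel or closed), else the antepenult.
Weights: 4 num H, 5 per H, 6 ro:f H.
The penult (syllable 5, per) is heavy, so it takes stress.
Stress on syllable 5: be.sto.do.num.ˈper.ro:f.

5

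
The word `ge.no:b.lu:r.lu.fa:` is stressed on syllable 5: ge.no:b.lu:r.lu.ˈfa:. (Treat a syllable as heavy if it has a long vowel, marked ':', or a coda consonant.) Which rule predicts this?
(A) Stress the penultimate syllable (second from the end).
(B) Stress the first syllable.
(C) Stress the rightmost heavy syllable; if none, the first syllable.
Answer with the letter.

Rule A → syllable 4 (observed: 5).
Rule B → syllable 1 (observed: 5).
Rule C → syllable 5 ✓.

C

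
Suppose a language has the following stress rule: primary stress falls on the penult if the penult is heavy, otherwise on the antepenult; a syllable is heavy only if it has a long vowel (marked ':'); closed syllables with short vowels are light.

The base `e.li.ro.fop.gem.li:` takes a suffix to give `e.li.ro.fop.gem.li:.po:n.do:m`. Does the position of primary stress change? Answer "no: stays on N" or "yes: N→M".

Base `e.li.ro.fop.gem.li:` (6 syllables):
  Weights: 4 fop L, 5 gem L, 6 li: H.
  The penult (syllable 5, gem) is light, so stress falls on the antepenult (syllable 4, fop).
  → primary stress on syllable 4.
Suffixed `e.li.ro.fop.gem.li:.po:n.do:m` (8 syllables):
  Weights: 6 li: H, 7 po:n H, 8 do:m H.
  The penult (syllable 7, po:n) is heavy, so it takes stress.
  → primary stress on syllable 7.

yes: 4→7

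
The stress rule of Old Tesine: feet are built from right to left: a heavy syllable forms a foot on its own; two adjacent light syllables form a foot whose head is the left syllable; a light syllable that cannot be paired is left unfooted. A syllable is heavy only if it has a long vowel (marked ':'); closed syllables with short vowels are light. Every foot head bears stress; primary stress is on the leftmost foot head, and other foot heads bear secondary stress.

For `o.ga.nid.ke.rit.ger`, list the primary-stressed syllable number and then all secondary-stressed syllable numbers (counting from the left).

primary 1, secondary 3, 5

Weights: 1 o L, 2 ga L, 3 nid L, 4 ke L, 5 rit L, 6 ger L.
Parse right to left (heavy = foot alone; LL = one foot; stranded L unfooted): (ˈo.ga) (ˈnid.ke) (ˈrit.ger).
Foot heads: 1, 3, 5.
Primary stress on the leftmost head = syllable 1.
Secondary stress on 3, 5: ˈo.ga.ˌnid.ke.ˌrit.ger.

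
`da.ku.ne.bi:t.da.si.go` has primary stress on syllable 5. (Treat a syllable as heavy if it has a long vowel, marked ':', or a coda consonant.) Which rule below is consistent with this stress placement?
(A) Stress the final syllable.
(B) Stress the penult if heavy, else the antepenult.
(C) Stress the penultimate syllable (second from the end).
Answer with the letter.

B

Rule A → syllable 7 (observed: 5).
Rule B → syllable 5 ✓.
Rule C → syllable 6 (observed: 5).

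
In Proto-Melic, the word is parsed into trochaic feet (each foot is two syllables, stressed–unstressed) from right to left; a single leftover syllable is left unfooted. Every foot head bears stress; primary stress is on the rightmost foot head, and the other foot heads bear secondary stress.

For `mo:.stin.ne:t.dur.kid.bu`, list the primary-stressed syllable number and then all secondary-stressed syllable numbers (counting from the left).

primary 5, secondary 1, 3

Parse right to left into trochaic (ˈσσ) feet: (ˈmo:.stin) (ˈne:t.dur) (ˈkid.bu).
Foot heads (stressed positions): 1, 3, 5.
End Rule Rightmost: primary stress on the rightmost head = syllable 5.
Secondary stress on 1, 3: ˌmo:.stin.ˌne:t.dur.ˈkid.bu.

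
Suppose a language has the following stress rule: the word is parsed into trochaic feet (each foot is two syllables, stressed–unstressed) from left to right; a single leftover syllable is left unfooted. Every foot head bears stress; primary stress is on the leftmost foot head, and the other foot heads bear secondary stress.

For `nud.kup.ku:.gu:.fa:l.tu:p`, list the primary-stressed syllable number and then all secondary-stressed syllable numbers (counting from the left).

primary 1, secondary 3, 5

Parse left to right into trochaic (ˈσσ) feet: (ˈnud.kup) (ˈku:.gu:) (ˈfa:l.tu:p).
Foot heads (stressed positions): 1, 3, 5.
End Rule Leftmost: primary stress on the leftmost head = syllable 1.
Secondary stress on 3, 5: ˈnud.kup.ˌku:.gu:.ˌfa:l.tu:p.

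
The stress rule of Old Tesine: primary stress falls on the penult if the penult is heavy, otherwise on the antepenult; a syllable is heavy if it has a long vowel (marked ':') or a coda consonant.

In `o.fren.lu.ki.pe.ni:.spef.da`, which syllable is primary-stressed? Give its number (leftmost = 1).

Weights: 6 ni: H, 7 spef H, 8 da L.
The penult (syllable 7, spef) is heavy, so it takes stress.
Primary stress: syllable 7 → o.fren.lu.ki.pe.ni:.ˈspef.da.

7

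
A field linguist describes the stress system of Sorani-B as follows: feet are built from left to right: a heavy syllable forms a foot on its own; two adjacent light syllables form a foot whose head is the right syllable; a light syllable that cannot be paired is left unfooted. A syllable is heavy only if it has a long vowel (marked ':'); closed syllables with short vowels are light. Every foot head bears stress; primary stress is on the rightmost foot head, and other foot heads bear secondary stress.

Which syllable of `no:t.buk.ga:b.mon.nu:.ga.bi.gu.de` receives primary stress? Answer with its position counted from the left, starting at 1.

Weights: 1 no:t H, 2 buk L, 3 ga:b H, 4 mon L, 5 nu: H, 6 ga L, 7 bi L, 8 gu L, 9 de L.
Parse left to right (heavy = foot alone; LL = one foot; stranded L unfooted): (ˈno:t) buk (ˈga:b) mon (ˈnu:) (ga.ˈbi) (gu.ˈde).
Foot heads: 1, 3, 5, 7, 9.
Primary stress on the rightmost head = syllable 9.
Primary stress: syllable 9 → no:t.buk.ga:b.mon.nu:.ga.bi.gu.ˈde.

9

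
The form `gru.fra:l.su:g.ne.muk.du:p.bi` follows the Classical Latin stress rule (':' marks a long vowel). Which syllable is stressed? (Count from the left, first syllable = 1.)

Classical Latin: stress the penult if heavy (long vowel or closed), else the antepenult.
Weights: 5 muk H, 6 du:p H, 7 bi L.
The penult (syllable 6, du:p) is heavy, so it takes stress.
Stress on syllable 6: gru.fra:l.su:g.ne.muk.ˈdu:p.bi.

6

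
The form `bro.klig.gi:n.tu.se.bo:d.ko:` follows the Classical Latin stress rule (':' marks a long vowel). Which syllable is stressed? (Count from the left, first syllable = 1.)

6

Classical Latin: stress the penult if heavy (long vowel or closed), else the antepenult.
Weights: 5 se L, 6 bo:d H, 7 ko: H.
The penult (syllable 6, bo:d) is heavy, so it takes stress.
Stress on syllable 6: bro.klig.gi:n.tu.se.ˈbo:d.ko:.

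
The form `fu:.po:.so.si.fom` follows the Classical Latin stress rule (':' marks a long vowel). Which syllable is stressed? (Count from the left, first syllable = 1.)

Classical Latin: stress the penult if heavy (long vowel or closed), else the antepenult.
Weights: 3 so L, 4 si L, 5 fom H.
The penult (syllable 4, si) is light, so stress falls on the antepenult (syllable 3, so).
Stress on syllable 3: fu:.po:.ˈso.si.fom.

3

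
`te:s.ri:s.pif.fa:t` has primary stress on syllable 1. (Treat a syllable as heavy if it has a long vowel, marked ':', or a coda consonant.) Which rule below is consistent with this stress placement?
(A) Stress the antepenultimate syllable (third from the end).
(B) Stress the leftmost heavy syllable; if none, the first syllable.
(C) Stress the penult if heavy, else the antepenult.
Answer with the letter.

Rule A → syllable 2 (observed: 1).
Rule B → syllable 1 ✓.
Rule C → syllable 3 (observed: 1).

B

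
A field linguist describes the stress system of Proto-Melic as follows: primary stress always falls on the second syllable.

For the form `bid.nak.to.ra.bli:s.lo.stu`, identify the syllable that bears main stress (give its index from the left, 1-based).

The word has 7 syllables; the second syllable is syllable 2 (nak).
Primary stress: syllable 2 → bid.ˈnak.to.ra.bli:s.lo.stu.

2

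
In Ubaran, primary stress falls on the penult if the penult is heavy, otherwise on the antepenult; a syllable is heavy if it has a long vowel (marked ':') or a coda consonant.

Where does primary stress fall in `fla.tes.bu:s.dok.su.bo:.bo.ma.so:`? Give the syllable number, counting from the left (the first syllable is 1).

7

Weights: 7 bo L, 8 ma L, 9 so: H.
The penult (syllable 8, ma) is light, so stress falls on the antepenult (syllable 7, bo).
Primary stress: syllable 7 → fla.tes.bu:s.dok.su.bo:.ˈbo.ma.so:.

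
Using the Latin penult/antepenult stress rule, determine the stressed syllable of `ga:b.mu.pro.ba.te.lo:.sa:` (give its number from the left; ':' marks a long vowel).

6

Classical Latin: stress the penult if heavy (long vowel or closed), else the antepenult.
Weights: 5 te L, 6 lo: H, 7 sa: H.
The penult (syllable 6, lo:) is heavy, so it takes stress.
Stress on syllable 6: ga:b.mu.pro.ba.te.ˈlo:.sa:.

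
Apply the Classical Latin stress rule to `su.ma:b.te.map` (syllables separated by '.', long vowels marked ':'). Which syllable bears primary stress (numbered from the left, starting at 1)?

Classical Latin: stress the penult if heavy (long vowel or closed), else the antepenult.
Weights: 2 ma:b H, 3 te L, 4 map H.
The penult (syllable 3, te) is light, so stress falls on the antepenult (syllable 2, ma:b).
Stress on syllable 2: su.ˈma:b.te.map.

2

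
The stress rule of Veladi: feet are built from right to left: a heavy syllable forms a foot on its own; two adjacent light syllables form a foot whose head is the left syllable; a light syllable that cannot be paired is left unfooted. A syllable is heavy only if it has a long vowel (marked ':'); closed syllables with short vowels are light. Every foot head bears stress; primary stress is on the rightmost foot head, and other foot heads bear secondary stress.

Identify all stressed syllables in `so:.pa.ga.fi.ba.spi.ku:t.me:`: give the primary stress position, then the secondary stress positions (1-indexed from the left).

primary 8, secondary 1, 3, 5, 7

Weights: 1 so: H, 2 pa L, 3 ga L, 4 fi L, 5 ba L, 6 spi L, 7 ku:t H, 8 me: H.
Parse right to left (heavy = foot alone; LL = one foot; stranded L unfooted): (ˈso:) pa (ˈga.fi) (ˈba.spi) (ˈku:t) (ˈme:).
Foot heads: 1, 3, 5, 7, 8.
Primary stress on the rightmost head = syllable 8.
Secondary stress on 1, 3, 5, 7: ˌso:.pa.ˌga.fi.ˌba.spi.ˌku:t.ˈme:.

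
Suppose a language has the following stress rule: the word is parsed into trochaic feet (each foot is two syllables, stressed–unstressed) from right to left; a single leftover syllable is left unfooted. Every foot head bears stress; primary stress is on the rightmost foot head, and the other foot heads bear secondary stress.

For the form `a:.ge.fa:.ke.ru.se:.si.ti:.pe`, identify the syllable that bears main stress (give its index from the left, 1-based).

8

Parse right to left into trochaic (ˈσσ) feet: a: (ˈge.fa:) (ˈke.ru) (ˈse:.si) (ˈti:.pe). Syllable 1 is left unfooted.
Foot heads (stressed positions): 2, 4, 6, 8.
End Rule Rightmost: primary stress on the rightmost head = syllable 8.
Primary stress: syllable 8 → a:.ge.fa:.ke.ru.se:.si.ˈti:.pe.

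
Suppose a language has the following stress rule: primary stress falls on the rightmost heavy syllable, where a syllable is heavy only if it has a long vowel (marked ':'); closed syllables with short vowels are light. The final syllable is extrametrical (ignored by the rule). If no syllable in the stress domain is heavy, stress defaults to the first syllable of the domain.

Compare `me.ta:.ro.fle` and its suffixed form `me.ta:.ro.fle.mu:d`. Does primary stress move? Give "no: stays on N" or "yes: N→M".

no: stays on 2

Base `me.ta:.ro.fle` (4 syllables):
  The final syllable (4, fle) is extrametrical; the stress domain is syllables 1–3.
  Weights: 1 me L, 2 ta: H, 3 ro L.
  Heavy syllables in the domain: 2. The rightmost is syllable 2 (ta:).
  → primary stress on syllable 2.
Suffixed `me.ta:.ro.fle.mu:d` (5 syllables):
  The final syllable (5, mu:d) is extrametrical; the stress domain is syllables 1–4.
  Weights: 1 me L, 2 ta: H, 3 ro L, 4 fle L.
  Heavy syllables in the domain: 2. The rightmost is syllable 2 (ta:).
  → primary stress on syllable 2.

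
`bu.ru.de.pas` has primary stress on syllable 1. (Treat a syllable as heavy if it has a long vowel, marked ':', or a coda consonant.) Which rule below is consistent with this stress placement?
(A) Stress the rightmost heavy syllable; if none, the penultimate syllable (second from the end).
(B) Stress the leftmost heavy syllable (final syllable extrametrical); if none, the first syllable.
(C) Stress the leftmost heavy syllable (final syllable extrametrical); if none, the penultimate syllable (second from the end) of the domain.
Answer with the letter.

Rule A → syllable 4 (observed: 1).
Rule B → syllable 1 ✓.
Rule C → syllable 2 (observed: 1).

B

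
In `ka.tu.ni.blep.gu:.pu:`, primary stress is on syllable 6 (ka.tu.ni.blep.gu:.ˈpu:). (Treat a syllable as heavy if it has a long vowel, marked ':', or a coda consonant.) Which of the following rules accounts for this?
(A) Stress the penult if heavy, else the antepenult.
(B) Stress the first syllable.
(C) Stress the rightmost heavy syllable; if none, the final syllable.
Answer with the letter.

C

Rule A → syllable 5 (observed: 6).
Rule B → syllable 1 (observed: 6).
Rule C → syllable 6 ✓.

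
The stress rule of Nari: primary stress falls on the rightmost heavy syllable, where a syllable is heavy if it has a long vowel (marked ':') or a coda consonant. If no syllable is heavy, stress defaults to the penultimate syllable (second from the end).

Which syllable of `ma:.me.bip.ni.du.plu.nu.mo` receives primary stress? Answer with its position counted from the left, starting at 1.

3

Weights: 1 ma: H, 2 me L, 3 bip H, 4 ni L, 5 du L, 6 plu L, 7 nu L, 8 mo L.
Heavy syllables in the domain: 1, 3. The rightmost is syllable 3 (bip).
Primary stress: syllable 3 → ma:.me.ˈbip.ni.du.plu.nu.mo.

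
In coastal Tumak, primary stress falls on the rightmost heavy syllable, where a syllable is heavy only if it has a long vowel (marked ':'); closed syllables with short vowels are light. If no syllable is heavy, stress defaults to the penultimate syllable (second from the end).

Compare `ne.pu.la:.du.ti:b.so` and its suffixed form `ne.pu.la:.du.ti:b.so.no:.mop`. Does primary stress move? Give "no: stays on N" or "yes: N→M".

Base `ne.pu.la:.du.ti:b.so` (6 syllables):
  Weights: 1 ne L, 2 pu L, 3 la: H, 4 du L, 5 ti:b H, 6 so L.
  Heavy syllables in the domain: 3, 5. The rightmost is syllable 5 (ti:b).
  → primary stress on syllable 5.
Suffixed `ne.pu.la:.du.ti:b.so.no:.mop` (8 syllables):
  Weights: 1 ne L, 2 pu L, 3 la: H, 4 du L, 5 ti:b H, 6 so L, 7 no: H, 8 mop L.
  Heavy syllables in the domain: 3, 5, 7. The rightmost is syllable 7 (no:).
  → primary stress on syllable 7.

yes: 5→7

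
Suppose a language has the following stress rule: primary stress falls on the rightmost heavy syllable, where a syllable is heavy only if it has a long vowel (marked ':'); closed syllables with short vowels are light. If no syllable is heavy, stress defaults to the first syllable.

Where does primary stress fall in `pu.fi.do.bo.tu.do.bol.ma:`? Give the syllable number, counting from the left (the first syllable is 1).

8

Weights: 1 pu L, 2 fi L, 3 do L, 4 bo L, 5 tu L, 6 do L, 7 bol L, 8 ma: H.
Heavy syllables in the domain: 8. The rightmost is syllable 8 (ma:).
Primary stress: syllable 8 → pu.fi.do.bo.tu.do.bol.ˈma:.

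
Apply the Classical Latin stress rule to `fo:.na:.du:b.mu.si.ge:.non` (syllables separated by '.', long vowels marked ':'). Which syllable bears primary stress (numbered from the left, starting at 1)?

Classical Latin: stress the penult if heavy (long vowel or closed), else the antepenult.
Weights: 5 si L, 6 ge: H, 7 non H.
The penult (syllable 6, ge:) is heavy, so it takes stress.
Stress on syllable 6: fo:.na:.du:b.mu.si.ˈge:.non.

6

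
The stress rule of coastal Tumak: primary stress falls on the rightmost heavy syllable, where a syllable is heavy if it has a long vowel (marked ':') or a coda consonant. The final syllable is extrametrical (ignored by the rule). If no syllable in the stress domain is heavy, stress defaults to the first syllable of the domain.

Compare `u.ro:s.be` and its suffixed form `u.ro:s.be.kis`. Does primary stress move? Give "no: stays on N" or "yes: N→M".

Base `u.ro:s.be` (3 syllables):
  The final syllable (3, be) is extrametrical; the stress domain is syllables 1–2.
  Weights: 1 u L, 2 ro:s H.
  Heavy syllables in the domain: 2. The rightmost is syllable 2 (ro:s).
  → primary stress on syllable 2.
Suffixed `u.ro:s.be.kis` (4 syllables):
  The final syllable (4, kis) is extrametrical; the stress domain is syllables 1–3.
  Weights: 1 u L, 2 ro:s H, 3 be L.
  Heavy syllables in the domain: 2. The rightmost is syllable 2 (ro:s).
  → primary stress on syllable 2.

no: stays on 2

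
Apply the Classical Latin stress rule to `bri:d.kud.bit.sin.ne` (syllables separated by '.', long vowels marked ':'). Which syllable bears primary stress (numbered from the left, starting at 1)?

4

Classical Latin: stress the penult if heavy (long vowel or closed), else the antepenult.
Weights: 3 bit H, 4 sin H, 5 ne L.
The penult (syllable 4, sin) is heavy, so it takes stress.
Stress on syllable 4: bri:d.kud.bit.ˈsin.ne.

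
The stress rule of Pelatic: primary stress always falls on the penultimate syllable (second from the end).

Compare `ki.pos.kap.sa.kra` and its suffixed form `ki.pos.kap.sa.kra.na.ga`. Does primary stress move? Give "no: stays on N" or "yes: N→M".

Base `ki.pos.kap.sa.kra` (5 syllables):
  The word has 5 syllables; the penultimate syllable (second from the end) is syllable 4 (sa).
  → primary stress on syllable 4.
Suffixed `ki.pos.kap.sa.kra.na.ga` (7 syllables):
  The word has 7 syllables; the penultimate syllable (second from the end) is syllable 6 (na).
  → primary stress on syllable 6.

yes: 4→6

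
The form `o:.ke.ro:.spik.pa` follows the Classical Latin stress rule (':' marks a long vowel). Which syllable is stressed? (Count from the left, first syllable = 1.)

Classical Latin: stress the penult if heavy (long vowel or closed), else the antepenult.
Weights: 3 ro: H, 4 spik H, 5 pa L.
The penult (syllable 4, spik) is heavy, so it takes stress.
Stress on syllable 4: o:.ke.ro:.ˈspik.pa.

4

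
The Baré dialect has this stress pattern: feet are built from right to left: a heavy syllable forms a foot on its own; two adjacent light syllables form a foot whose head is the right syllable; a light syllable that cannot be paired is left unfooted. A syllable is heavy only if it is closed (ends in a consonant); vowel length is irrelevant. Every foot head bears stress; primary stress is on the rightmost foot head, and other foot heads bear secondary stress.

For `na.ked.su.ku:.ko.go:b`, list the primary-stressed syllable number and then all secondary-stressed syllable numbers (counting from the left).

Weights: 1 na L, 2 ked H, 3 su L, 4 ku: L, 5 ko L, 6 go:b H.
Parse right to left (heavy = foot alone; LL = one foot; stranded L unfooted): na (ˈked) su (ku:.ˈko) (ˈgo:b).
Foot heads: 2, 5, 6.
Primary stress on the rightmost head = syllable 6.
Secondary stress on 2, 5: na.ˌked.su.ku:.ˌko.ˈgo:b.

primary 6, secondary 2, 5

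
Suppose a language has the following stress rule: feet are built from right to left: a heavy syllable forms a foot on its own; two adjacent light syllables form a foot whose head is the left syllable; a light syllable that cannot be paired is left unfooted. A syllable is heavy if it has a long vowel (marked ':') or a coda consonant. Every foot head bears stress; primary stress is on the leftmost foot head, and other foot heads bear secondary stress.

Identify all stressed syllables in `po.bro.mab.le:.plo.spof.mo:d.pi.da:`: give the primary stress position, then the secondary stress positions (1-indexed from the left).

Weights: 1 po L, 2 bro L, 3 mab H, 4 le: H, 5 plo L, 6 spof H, 7 mo:d H, 8 pi L, 9 da: H.
Parse right to left (heavy = foot alone; LL = one foot; stranded L unfooted): (ˈpo.bro) (ˈmab) (ˈle:) plo (ˈspof) (ˈmo:d) pi (ˈda:).
Foot heads: 1, 3, 4, 6, 7, 9.
Primary stress on the leftmost head = syllable 1.
Secondary stress on 3, 4, 6, 7, 9: ˈpo.bro.ˌmab.ˌle:.plo.ˌspof.ˌmo:d.pi.ˌda:.

primary 1, secondary 3, 4, 6, 7, 9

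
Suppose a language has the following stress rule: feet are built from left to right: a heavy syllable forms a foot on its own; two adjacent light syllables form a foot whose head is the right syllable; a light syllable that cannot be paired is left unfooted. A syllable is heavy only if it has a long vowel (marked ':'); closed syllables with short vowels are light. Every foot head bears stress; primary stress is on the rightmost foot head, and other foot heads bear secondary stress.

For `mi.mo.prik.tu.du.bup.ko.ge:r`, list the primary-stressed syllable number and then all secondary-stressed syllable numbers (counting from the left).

Weights: 1 mi L, 2 mo L, 3 prik L, 4 tu L, 5 du L, 6 bup L, 7 ko L, 8 ge:r H.
Parse left to right (heavy = foot alone; LL = one foot; stranded L unfooted): (mi.ˈmo) (prik.ˈtu) (du.ˈbup) ko (ˈge:r).
Foot heads: 2, 4, 6, 8.
Primary stress on the rightmost head = syllable 8.
Secondary stress on 2, 4, 6: mi.ˌmo.prik.ˌtu.du.ˌbup.ko.ˈge:r.

primary 8, secondary 2, 4, 6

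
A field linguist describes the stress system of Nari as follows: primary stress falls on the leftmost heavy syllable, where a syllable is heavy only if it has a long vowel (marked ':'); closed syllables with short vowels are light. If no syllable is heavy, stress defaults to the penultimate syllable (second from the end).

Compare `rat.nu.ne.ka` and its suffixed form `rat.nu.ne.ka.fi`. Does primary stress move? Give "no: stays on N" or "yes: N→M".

yes: 3→4

Base `rat.nu.ne.ka` (4 syllables):
  Weights: 1 rat L, 2 nu L, 3 ne L, 4 ka L.
  No heavy syllable in the domain; default to the penultimate syllable (second from the end) = syllable 3.
  → primary stress on syllable 3.
Suffixed `rat.nu.ne.ka.fi` (5 syllables):
  Weights: 1 rat L, 2 nu L, 3 ne L, 4 ka L, 5 fi L.
  No heavy syllable in the domain; default to the penultimate syllable (second from the end) = syllable 4.
  → primary stress on syllable 4.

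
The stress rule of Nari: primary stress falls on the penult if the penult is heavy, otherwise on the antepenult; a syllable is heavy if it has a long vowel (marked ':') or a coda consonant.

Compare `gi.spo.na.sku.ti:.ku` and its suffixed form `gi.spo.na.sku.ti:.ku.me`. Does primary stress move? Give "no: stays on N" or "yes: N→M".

Base `gi.spo.na.sku.ti:.ku` (6 syllables):
  Weights: 4 sku L, 5 ti: H, 6 ku L.
  The penult (syllable 5, ti:) is heavy, so it takes stress.
  → primary stress on syllable 5.
Suffixed `gi.spo.na.sku.ti:.ku.me` (7 syllables):
  Weights: 5 ti: H, 6 ku L, 7 me L.
  The penult (syllable 6, ku) is light, so stress falls on the antepenult (syllable 5, ti:).
  → primary stress on syllable 5.

no: stays on 5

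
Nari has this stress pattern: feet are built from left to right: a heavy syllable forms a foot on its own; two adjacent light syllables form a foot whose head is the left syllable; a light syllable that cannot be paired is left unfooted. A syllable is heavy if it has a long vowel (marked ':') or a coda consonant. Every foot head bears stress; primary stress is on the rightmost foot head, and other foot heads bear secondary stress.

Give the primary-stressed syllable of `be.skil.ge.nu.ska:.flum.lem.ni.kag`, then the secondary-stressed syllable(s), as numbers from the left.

Weights: 1 be L, 2 skil H, 3 ge L, 4 nu L, 5 ska: H, 6 flum H, 7 lem H, 8 ni L, 9 kag H.
Parse left to right (heavy = foot alone; LL = one foot; stranded L unfooted): be (ˈskil) (ˈge.nu) (ˈska:) (ˈflum) (ˈlem) ni (ˈkag).
Foot heads: 2, 3, 5, 6, 7, 9.
Primary stress on the rightmost head = syllable 9.
Secondary stress on 2, 3, 5, 6, 7: be.ˌskil.ˌge.nu.ˌska:.ˌflum.ˌlem.ni.ˈkag.

primary 9, secondary 2, 3, 5, 6, 7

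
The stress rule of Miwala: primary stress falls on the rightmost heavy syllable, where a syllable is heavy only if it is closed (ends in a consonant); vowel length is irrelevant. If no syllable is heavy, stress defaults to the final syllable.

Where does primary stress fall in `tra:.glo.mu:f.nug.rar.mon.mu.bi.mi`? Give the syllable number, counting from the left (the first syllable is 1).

6

Weights: 1 tra: L, 2 glo L, 3 mu:f H, 4 nug H, 5 rar H, 6 mon H, 7 mu L, 8 bi L, 9 mi L.
Heavy syllables in the domain: 3, 4, 5, 6. The rightmost is syllable 6 (mon).
Primary stress: syllable 6 → tra:.glo.mu:f.nug.rar.ˈmon.mu.bi.mi.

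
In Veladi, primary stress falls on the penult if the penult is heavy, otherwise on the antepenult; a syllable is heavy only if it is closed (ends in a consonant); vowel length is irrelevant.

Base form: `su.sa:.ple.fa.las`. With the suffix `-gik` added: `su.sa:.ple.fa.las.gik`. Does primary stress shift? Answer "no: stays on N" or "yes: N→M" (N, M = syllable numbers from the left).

Base `su.sa:.ple.fa.las` (5 syllables):
  Weights: 3 ple L, 4 fa L, 5 las H.
  The penult (syllable 4, fa) is light, so stress falls on the antepenult (syllable 3, ple).
  → primary stress on syllable 3.
Suffixed `su.sa:.ple.fa.las.gik` (6 syllables):
  Weights: 4 fa L, 5 las H, 6 gik H.
  The penult (syllable 5, las) is heavy, so it takes stress.
  → primary stress on syllable 5.

yes: 3→5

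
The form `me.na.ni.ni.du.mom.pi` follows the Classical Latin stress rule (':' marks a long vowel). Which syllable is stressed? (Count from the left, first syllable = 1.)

Classical Latin: stress the penult if heavy (long vowel or closed), else the antepenult.
Weights: 5 du L, 6 mom H, 7 pi L.
The penult (syllable 6, mom) is heavy, so it takes stress.
Stress on syllable 6: me.na.ni.ni.du.ˈmom.pi.

6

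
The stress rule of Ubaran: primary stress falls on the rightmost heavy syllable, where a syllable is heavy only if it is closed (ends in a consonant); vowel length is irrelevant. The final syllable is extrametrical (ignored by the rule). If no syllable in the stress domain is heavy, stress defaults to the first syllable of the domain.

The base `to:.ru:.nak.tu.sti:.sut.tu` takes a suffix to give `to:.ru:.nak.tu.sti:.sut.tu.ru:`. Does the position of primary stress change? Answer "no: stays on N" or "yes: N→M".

Base `to:.ru:.nak.tu.sti:.sut.tu` (7 syllables):
  The final syllable (7, tu) is extrametrical; the stress domain is syllables 1–6.
  Weights: 1 to: L, 2 ru: L, 3 nak H, 4 tu L, 5 sti: L, 6 sut H.
  Heavy syllables in the domain: 3, 6. The rightmost is syllable 6 (sut).
  → primary stress on syllable 6.
Suffixed `to:.ru:.nak.tu.sti:.sut.tu.ru:` (8 syllables):
  The final syllable (8, ru:) is extrametrical; the stress domain is syllables 1–7.
  Weights: 1 to: L, 2 ru: L, 3 nak H, 4 tu L, 5 sti: L, 6 sut H, 7 tu L.
  Heavy syllables in the domain: 3, 6. The rightmost is syllable 6 (sut).
  → primary stress on syllable 6.

no: stays on 6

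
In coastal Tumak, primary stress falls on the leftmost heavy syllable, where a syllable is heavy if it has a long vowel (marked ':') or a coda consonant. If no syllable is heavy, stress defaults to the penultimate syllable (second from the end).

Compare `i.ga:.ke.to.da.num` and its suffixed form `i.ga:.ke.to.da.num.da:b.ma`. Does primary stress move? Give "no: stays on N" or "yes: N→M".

Base `i.ga:.ke.to.da.num` (6 syllables):
  Weights: 1 i L, 2 ga: H, 3 ke L, 4 to L, 5 da L, 6 num H.
  Heavy syllables in the domain: 2, 6. The leftmost is syllable 2 (ga:).
  → primary stress on syllable 2.
Suffixed `i.ga:.ke.to.da.num.da:b.ma` (8 syllables):
  Weights: 1 i L, 2 ga: H, 3 ke L, 4 to L, 5 da L, 6 num H, 7 da:b H, 8 ma L.
  Heavy syllables in the domain: 2, 6, 7. The leftmost is syllable 2 (ga:).
  → primary stress on syllable 2.

no: stays on 2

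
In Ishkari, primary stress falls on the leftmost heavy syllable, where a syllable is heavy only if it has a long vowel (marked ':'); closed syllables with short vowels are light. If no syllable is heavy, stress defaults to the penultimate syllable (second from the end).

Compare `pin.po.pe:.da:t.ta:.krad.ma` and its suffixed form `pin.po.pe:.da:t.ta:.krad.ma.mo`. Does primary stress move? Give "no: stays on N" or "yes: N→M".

Base `pin.po.pe:.da:t.ta:.krad.ma` (7 syllables):
  Weights: 1 pin L, 2 po L, 3 pe: H, 4 da:t H, 5 ta: H, 6 krad L, 7 ma L.
  Heavy syllables in the domain: 3, 4, 5. The leftmost is syllable 3 (pe:).
  → primary stress on syllable 3.
Suffixed `pin.po.pe:.da:t.ta:.krad.ma.mo` (8 syllables):
  Weights: 1 pin L, 2 po L, 3 pe: H, 4 da:t H, 5 ta: H, 6 krad L, 7 ma L, 8 mo L.
  Heavy syllables in the domain: 3, 4, 5. The leftmost is syllable 3 (pe:).
  → primary stress on syllable 3.

no: stays on 3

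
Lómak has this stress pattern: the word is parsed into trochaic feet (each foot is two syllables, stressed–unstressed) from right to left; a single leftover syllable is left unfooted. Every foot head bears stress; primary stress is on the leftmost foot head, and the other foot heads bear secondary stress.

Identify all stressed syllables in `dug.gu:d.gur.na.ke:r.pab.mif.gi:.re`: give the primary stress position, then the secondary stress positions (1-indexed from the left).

primary 2, secondary 4, 6, 8

Parse right to left into trochaic (ˈσσ) feet: dug (ˈgu:d.gur) (ˈna.ke:r) (ˈpab.mif) (ˈgi:.re). Syllable 1 is left unfooted.
Foot heads (stressed positions): 2, 4, 6, 8.
End Rule Leftmost: primary stress on the leftmost head = syllable 2.
Secondary stress on 4, 6, 8: dug.ˈgu:d.gur.ˌna.ke:r.ˌpab.mif.ˌgi:.re.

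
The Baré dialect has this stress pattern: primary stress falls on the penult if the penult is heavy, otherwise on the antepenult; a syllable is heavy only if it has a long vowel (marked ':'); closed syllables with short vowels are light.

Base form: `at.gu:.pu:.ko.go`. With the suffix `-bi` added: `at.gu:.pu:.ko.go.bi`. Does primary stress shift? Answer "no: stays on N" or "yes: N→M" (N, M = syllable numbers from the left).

yes: 3→4

Base `at.gu:.pu:.ko.go` (5 syllables):
  Weights: 3 pu: H, 4 ko L, 5 go L.
  The penult (syllable 4, ko) is light, so stress falls on the antepenult (syllable 3, pu:).
  → primary stress on syllable 3.
Suffixed `at.gu:.pu:.ko.go.bi` (6 syllables):
  Weights: 4 ko L, 5 go L, 6 bi L.
  The penult (syllable 5, go) is light, so stress falls on the antepenult (syllable 4, ko).
  → primary stress on syllable 4.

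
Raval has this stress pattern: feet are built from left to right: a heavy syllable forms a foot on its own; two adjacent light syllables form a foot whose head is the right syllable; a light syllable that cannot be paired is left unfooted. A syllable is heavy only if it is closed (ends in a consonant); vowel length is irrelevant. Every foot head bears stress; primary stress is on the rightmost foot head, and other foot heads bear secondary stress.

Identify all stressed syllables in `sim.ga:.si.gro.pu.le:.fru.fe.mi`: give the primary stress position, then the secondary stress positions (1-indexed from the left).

primary 9, secondary 1, 3, 5, 7

Weights: 1 sim H, 2 ga: L, 3 si L, 4 gro L, 5 pu L, 6 le: L, 7 fru L, 8 fe L, 9 mi L.
Parse left to right (heavy = foot alone; LL = one foot; stranded L unfooted): (ˈsim) (ga:.ˈsi) (gro.ˈpu) (le:.ˈfru) (fe.ˈmi).
Foot heads: 1, 3, 5, 7, 9.
Primary stress on the rightmost head = syllable 9.
Secondary stress on 1, 3, 5, 7: ˌsim.ga:.ˌsi.gro.ˌpu.le:.ˌfru.fe.ˈmi.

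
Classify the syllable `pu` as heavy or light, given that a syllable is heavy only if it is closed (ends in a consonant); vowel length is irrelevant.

`pu`: short vowel, open (no coda). Open (no coda) → light.

light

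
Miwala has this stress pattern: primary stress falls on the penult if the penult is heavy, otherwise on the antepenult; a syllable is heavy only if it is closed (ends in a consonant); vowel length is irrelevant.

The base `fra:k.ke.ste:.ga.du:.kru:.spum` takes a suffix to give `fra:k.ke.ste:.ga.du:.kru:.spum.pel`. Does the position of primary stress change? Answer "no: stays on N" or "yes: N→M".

yes: 5→7

Base `fra:k.ke.ste:.ga.du:.kru:.spum` (7 syllables):
  Weights: 5 du: L, 6 kru: L, 7 spum H.
  The penult (syllable 6, kru:) is light, so stress falls on the antepenult (syllable 5, du:).
  → primary stress on syllable 5.
Suffixed `fra:k.ke.ste:.ga.du:.kru:.spum.pel` (8 syllables):
  Weights: 6 kru: L, 7 spum H, 8 pel H.
  The penult (syllable 7, spum) is heavy, so it takes stress.
  → primary stress on syllable 7.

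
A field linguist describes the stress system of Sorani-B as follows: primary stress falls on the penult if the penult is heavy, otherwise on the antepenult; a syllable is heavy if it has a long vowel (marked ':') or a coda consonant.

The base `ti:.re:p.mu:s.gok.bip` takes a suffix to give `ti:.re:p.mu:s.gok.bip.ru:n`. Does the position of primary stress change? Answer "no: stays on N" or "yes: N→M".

Base `ti:.re:p.mu:s.gok.bip` (5 syllables):
  Weights: 3 mu:s H, 4 gok H, 5 bip H.
  The penult (syllable 4, gok) is heavy, so it takes stress.
  → primary stress on syllable 4.
Suffixed `ti:.re:p.mu:s.gok.bip.ru:n` (6 syllables):
  Weights: 4 gok H, 5 bip H, 6 ru:n H.
  The penult (syllable 5, bip) is heavy, so it takes stress.
  → primary stress on syllable 5.

yes: 4→5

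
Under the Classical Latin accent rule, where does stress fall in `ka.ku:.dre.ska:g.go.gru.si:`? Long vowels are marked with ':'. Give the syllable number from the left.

Classical Latin: stress the penult if heavy (long vowel or closed), else the antepenult.
Weights: 5 go L, 6 gru L, 7 si: H.
The penult (syllable 6, gru) is light, so stress falls on the antepenult (syllable 5, go).
Stress on syllable 5: ka.ku:.dre.ska:g.ˈgo.gru.si:.

5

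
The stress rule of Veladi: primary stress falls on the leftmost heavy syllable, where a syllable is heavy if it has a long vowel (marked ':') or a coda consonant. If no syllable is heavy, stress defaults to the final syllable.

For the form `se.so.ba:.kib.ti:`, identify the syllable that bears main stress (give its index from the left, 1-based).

3

Weights: 1 se L, 2 so L, 3 ba: H, 4 kib H, 5 ti: H.
Heavy syllables in the domain: 3, 4, 5. The leftmost is syllable 3 (ba:).
Primary stress: syllable 3 → se.so.ˈba:.kib.ti:.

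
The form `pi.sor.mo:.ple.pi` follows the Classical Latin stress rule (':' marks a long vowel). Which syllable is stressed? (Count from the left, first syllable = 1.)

3

Classical Latin: stress the penult if heavy (long vowel or closed), else the antepenult.
Weights: 3 mo: H, 4 ple L, 5 pi L.
The penult (syllable 4, ple) is light, so stress falls on the antepenult (syllable 3, mo:).
Stress on syllable 3: pi.sor.ˈmo:.ple.pi.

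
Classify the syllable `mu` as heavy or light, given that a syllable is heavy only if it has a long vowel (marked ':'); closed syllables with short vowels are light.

`mu`: short vowel, open (no coda). Short vowel → light.

light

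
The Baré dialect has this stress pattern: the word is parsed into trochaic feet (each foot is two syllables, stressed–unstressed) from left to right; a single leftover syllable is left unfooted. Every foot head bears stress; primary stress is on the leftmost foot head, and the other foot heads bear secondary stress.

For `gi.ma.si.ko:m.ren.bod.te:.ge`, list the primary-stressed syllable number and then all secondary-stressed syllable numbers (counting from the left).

primary 1, secondary 3, 5, 7

Parse left to right into trochaic (ˈσσ) feet: (ˈgi.ma) (ˈsi.ko:m) (ˈren.bod) (ˈte:.ge).
Foot heads (stressed positions): 1, 3, 5, 7.
End Rule Leftmost: primary stress on the leftmost head = syllable 1.
Secondary stress on 3, 5, 7: ˈgi.ma.ˌsi.ko:m.ˌren.bod.ˌte:.ge.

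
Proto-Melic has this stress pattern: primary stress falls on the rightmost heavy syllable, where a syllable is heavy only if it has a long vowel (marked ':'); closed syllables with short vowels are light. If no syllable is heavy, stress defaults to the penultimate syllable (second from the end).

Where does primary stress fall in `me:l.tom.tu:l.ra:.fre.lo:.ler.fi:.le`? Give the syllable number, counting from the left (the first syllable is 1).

8

Weights: 1 me:l H, 2 tom L, 3 tu:l H, 4 ra: H, 5 fre L, 6 lo: H, 7 ler L, 8 fi: H, 9 le L.
Heavy syllables in the domain: 1, 3, 4, 6, 8. The rightmost is syllable 8 (fi:).
Primary stress: syllable 8 → me:l.tom.tu:l.ra:.fre.lo:.ler.ˈfi:.le.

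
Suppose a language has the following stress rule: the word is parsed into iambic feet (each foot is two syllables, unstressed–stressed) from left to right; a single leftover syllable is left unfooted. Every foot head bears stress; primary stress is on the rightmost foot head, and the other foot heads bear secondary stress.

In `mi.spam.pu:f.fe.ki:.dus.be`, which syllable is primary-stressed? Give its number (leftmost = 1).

Parse left to right into iambic (σˈσ) feet: (mi.ˈspam) (pu:f.ˈfe) (ki:.ˈdus) be. Syllable 7 is left unfooted.
Foot heads (stressed positions): 2, 4, 6.
End Rule Rightmost: primary stress on the rightmost head = syllable 6.
Primary stress: syllable 6 → mi.spam.pu:f.fe.ki:.ˈdus.be.

6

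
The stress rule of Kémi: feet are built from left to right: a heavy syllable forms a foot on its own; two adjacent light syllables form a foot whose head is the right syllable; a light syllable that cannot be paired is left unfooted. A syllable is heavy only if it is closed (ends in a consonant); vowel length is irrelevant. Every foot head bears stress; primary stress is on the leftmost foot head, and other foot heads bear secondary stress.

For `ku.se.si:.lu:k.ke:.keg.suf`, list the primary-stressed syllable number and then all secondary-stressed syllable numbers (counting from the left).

Weights: 1 ku L, 2 se L, 3 si: L, 4 lu:k H, 5 ke: L, 6 keg H, 7 suf H.
Parse left to right (heavy = foot alone; LL = one foot; stranded L unfooted): (ku.ˈse) si: (ˈlu:k) ke: (ˈkeg) (ˈsuf).
Foot heads: 2, 4, 6, 7.
Primary stress on the leftmost head = syllable 2.
Secondary stress on 4, 6, 7: ku.ˈse.si:.ˌlu:k.ke:.ˌkeg.ˌsuf.

primary 2, secondary 4, 6, 7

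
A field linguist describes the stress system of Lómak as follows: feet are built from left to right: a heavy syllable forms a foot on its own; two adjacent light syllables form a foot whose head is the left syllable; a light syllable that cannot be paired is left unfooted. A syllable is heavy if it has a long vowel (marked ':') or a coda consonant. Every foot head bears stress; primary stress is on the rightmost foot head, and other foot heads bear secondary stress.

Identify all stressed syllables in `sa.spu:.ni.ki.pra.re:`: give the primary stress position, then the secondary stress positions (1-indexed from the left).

Weights: 1 sa L, 2 spu: H, 3 ni L, 4 ki L, 5 pra L, 6 re: H.
Parse left to right (heavy = foot alone; LL = one foot; stranded L unfooted): sa (ˈspu:) (ˈni.ki) pra (ˈre:).
Foot heads: 2, 3, 6.
Primary stress on the rightmost head = syllable 6.
Secondary stress on 2, 3: sa.ˌspu:.ˌni.ki.pra.ˈre:.

primary 6, secondary 2, 3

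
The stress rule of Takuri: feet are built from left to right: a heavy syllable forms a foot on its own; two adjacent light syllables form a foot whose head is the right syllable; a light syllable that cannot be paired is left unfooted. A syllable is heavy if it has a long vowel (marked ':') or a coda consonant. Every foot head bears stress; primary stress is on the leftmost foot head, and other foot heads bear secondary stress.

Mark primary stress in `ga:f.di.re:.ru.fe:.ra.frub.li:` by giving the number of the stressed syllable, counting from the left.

Weights: 1 ga:f H, 2 di L, 3 re: H, 4 ru L, 5 fe: H, 6 ra L, 7 frub H, 8 li: H.
Parse left to right (heavy = foot alone; LL = one foot; stranded L unfooted): (ˈga:f) di (ˈre:) ru (ˈfe:) ra (ˈfrub) (ˈli:).
Foot heads: 1, 3, 5, 7, 8.
Primary stress on the leftmost head = syllable 1.
Primary stress: syllable 1 → ˈga:f.di.re:.ru.fe:.ra.frub.li:.

1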